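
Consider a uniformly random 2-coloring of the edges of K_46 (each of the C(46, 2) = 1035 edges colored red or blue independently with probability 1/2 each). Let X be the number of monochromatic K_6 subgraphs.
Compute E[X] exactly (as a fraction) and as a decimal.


Let X = Σ_S X_S over the C(46, 6) = 9366819 subsets S of size 6, where X_S = 1 if the K_6 on S is monochromatic.
For a fixed S, the K_6 on S has C(6, 2) = 15 edges. P[all 15 edges red] = (1/2)^15, and likewise for blue, so P[monochromatic] = 2·(1/2)^15 = 2^{1 − 15} = 1/16384.
Summing: E[X] = C(46, 6) · 2^{1 − 15} = 9366819 · 1/16384 = 9366819/16384.
Numerically: E[X] ≈ 571.7053.

E[X] = C(46,6)·2^(1−C(6,2)) = 9366819/16384 ≈ 571.7053.


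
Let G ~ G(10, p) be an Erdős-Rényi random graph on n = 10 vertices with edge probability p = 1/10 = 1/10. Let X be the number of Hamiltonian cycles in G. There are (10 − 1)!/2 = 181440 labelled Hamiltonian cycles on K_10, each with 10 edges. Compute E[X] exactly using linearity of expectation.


K_10 has (10 − 1)!/2 = 181440 labelled Hamiltonian cycles.
For each such Hamiltonian cycle H, let X_H = 1 if all 10 edges of H are present in G. Then P[X_H = 1] = p^{10} = (1/10)^{10} = 1/10000000000.
By linearity of expectation: E[X] = Σ_H E[X_H] = 181440 · p^{10} = 181440 · 1/10000000000 = 567/31250000.
Numerically: E[X] ≈ 1.81e-05.

E[X] = 181440 · (1/10)^{10} = 567/31250000 ≈ 1.81e-05.


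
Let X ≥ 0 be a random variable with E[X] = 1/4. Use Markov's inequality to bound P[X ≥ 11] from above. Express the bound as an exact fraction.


μ = E[X] = 1/4, a = 11.
Markov: P[X ≥ 11] ≤ μ/a = (1/4)/11 = 1/44.
Numerically: ≈ 0.0227.
(Since a = 11 > μ = 0.2500, the bound 1/44 is < 1 and informative.)

P[X ≥ 11] ≤ 1/44 ≈ 0.0227.


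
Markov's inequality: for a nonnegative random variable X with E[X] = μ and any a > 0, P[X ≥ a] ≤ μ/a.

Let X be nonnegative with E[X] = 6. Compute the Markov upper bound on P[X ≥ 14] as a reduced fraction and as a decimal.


μ = E[X] = 6, a = 14.
Markov: P[X ≥ 14] ≤ μ/a = (6)/14 = 3/7.
Numerically: ≈ 0.4286.
(Since a = 14 > μ = 6.0000, the bound 3/7 is < 1 and informative.)

P[X ≥ 14] ≤ 3/7 ≈ 0.4286.


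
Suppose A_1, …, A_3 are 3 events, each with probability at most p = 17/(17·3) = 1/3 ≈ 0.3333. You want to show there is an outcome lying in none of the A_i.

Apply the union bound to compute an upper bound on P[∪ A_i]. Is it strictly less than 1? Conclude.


Union bound: P[∪_{i=1}^{3} A_i] ≤ Σ_i P[A_i] ≤ 3·p = 3·(1/3) = 1.
Numerically: 1 ≈ 1.0000.
Is 1 < 1? NO.
Since the bound 1 is ≥ 1, the union bound is uninformative here; it does NOT by itself certify existence.

3·p = 1 ≈ 1.0000; existence NOT certified by the union bound.


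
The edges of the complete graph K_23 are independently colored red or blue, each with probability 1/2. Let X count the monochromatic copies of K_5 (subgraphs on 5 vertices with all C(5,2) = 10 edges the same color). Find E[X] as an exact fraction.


Let X = Σ_S X_S over the C(23, 5) = 33649 subsets S of size 5, where X_S = 1 if the K_5 on S is monochromatic.
For a fixed S, the K_5 on S has C(5, 2) = 10 edges. P[all 10 edges red] = (1/2)^10, and likewise for blue, so P[monochromatic] = 2·(1/2)^10 = 2^{1 − 10} = 1/512.
By linearity: E[X] = C(23, 5) · 2^{1 − 10} = 33649 · 1/512 = 33649/512.
Numerically: E[X] ≈ 65.72070.

E[X] = C(23,5)·2^(1−C(5,2)) = 33649/512 ≈ 65.72070.


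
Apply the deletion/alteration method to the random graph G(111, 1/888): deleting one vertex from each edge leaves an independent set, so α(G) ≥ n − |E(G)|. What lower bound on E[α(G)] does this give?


E[|E(G)|] = C(111, 2)·p = 6105 · (1/888) = 55/8.
E[α(G)] ≥ n − E[|E(G)|] = 111 − 55/8 = 833/8.
Numerically: ≈ 104.125000.
(This is only a lower bound; the true E[α(G)] may be larger.)

E[α(G)] ≥ 833/8 ≈ 104.125000.


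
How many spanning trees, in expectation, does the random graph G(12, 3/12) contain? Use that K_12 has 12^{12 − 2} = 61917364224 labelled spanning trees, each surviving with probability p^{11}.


K_12 has 12^{12 − 2} = 61917364224 labelled spanning trees.
For each such spanning tree H, let X_H = 1 if all 11 edges of H are present in G. Then P[X_H = 1] = p^{11} = (1/4)^{11} = 1/4194304.
By linearity: E[X] = Σ_H E[X_H] = 61917364224 · p^{11} = 61917364224 · 1/4194304 = 59049/4.
Numerically: E[X] ≈ 1.48e+04.

E[X] = 61917364224 · (1/4)^{11} = 59049/4 ≈ 1.48e+04.


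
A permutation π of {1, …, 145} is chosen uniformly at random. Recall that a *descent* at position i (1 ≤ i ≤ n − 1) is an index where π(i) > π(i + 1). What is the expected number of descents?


Write X = Σ X_I over i = 1, …, 144, with X_I the indicator of one descent.
There are 144 indicators.
For each fixed i, the pair (π(i), π(i+1)) is a uniformly random ordered pair of distinct values from {1, …, 145}; by symmetry P[π(i) > π(i+1)] = 1/2.
By linearity: E[X] = 144 · (1/2) = (145 − 1) · (1/2) = 72 ≈ 72.00000.

E[X] = 72 = 72.00000.


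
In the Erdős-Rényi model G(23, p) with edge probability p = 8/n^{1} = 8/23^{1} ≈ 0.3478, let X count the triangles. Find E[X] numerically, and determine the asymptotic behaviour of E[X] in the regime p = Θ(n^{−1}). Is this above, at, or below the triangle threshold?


Number of potential triangles: C(23, 3) = 1771.
Each occurs with probability p³ ≈ (0.3478)³ ≈ 4.208104e-02.
By linearity: E[X] = C(23, 3)·p³ ≈ 1771 · 4.208104e-02 ≈ 74.5255.
Here α = 1, so p = 8/n is exactly at the triangle threshold p ~ 1/n. Asymptotically E[X] → c³/6 = 8³/6 = 256/3 ≈ 85.3333, a bounded constant. In this regime the triangle count is asymptotically Poisson(c³/6).

E[X] ≈ 74.5255; in regime p = Θ(1/n^{1}) E[X] stays bounded (at the triangle threshold p ~ 1/n).


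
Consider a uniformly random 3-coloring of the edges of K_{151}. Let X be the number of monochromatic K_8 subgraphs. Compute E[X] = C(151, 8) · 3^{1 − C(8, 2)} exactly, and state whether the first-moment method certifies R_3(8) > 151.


E[X] = C(151, 8) · 3^{1 − 28} = 5551321138650 · 3^{−27} = 5551321138650/7625597484987.
As a reduced fraction: E[X] = 616813459850/847288609443 ≈ 0.7279851.
Is E[X] < 1? YES.
Since E[X] < 1, there exists a 3-coloring of K_{151} with no monochromatic K_8; hence R_3(8) > 151.

E[X] = 616813459850/847288609443 ≈ 0.7279851; E[X] < 1, so R_3(8) > 151.


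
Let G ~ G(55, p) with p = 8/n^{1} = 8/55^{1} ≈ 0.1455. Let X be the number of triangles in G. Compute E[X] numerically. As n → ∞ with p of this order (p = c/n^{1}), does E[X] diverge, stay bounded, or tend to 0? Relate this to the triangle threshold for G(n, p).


Number of potential triangles: C(55, 3) = 26235.
Each occurs with probability p³ ≈ (0.1455)³ ≈ 3.077385e-03.
By linearity: E[X] = C(55, 3)·p³ ≈ 26235 · 3.077385e-03 ≈ 80.7352.
Here α = 1, so p = 8/n is exactly at the triangle threshold p ~ 1/n. Asymptotically E[X] → c³/6 = 8³/6 = 256/3 ≈ 85.3333, a bounded constant. In this regime the triangle count is asymptotically Poisson(c³/6).

E[X] ≈ 80.7352; in regime p = Θ(1/n^{1}) E[X] stays bounded (at the triangle threshold p ~ 1/n).


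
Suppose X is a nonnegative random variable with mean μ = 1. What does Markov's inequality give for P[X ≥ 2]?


μ = E[X] = 1, a = 2.
Markov: P[X ≥ 2] ≤ μ/a = (1)/2 = 1/2.
Numerically: ≈ 0.50000.
(Since a = 2 > μ = 1.00000, the bound 1/2 is < 1 and informative.)

P[X ≥ 2] ≤ 1/2 ≈ 0.50000.


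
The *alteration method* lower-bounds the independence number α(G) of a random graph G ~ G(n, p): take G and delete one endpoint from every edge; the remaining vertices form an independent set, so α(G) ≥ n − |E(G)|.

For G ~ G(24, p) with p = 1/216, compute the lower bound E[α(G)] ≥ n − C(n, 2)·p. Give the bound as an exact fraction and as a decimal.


E[|E(G)|] = C(24, 2)·p = 276 · (1/216) = 23/18.
E[α(G)] ≥ n − E[|E(G)|] = 24 − 23/18 = 409/18.
Numerically: ≈ 22.722222.
(This is only a lower bound; the true E[α(G)] may be larger.)

E[α(G)] ≥ 409/18 ≈ 22.722222.


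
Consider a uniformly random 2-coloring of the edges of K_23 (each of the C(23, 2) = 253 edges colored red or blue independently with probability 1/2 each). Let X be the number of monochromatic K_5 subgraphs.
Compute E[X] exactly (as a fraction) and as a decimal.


Let X = Σ_S X_S over the C(23, 5) = 33649 subsets S of size 5, where X_S = 1 if the K_5 on S is monochromatic.
For a fixed S, the K_5 on S has C(5, 2) = 10 edges. P[all 10 edges red] = (1/2)^10, and likewise for blue, so P[monochromatic] = 2·(1/2)^10 = 2^{1 − 10} = 1/512.
By linearity of expectation: E[X] = C(23, 5) · 2^{1 − 10} = 33649 · 1/512 = 33649/512.
Numerically: E[X] ≈ 65.7207.

E[X] = C(23,5)·2^(1−C(5,2)) = 33649/512 ≈ 65.7207.


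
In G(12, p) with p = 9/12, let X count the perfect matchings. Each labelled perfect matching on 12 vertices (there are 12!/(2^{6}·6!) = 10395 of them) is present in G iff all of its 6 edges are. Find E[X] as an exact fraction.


K_12 has 12!/(2^{6}·6!) = 10395 labelled perfect matchings.
For each such perfect matching H, let X_H = 1 if all 6 edges of H are present in G. Then P[X_H = 1] = p^{6} = (3/4)^{6} = 729/4096.
Summing the indicators: E[X] = Σ_H E[X_H] = 10395 · p^{6} = 10395 · 729/4096 = 7577955/4096.
Numerically: E[X] ≈ 1850.09.

E[X] = 10395 · (3/4)^{6} = 7577955/4096 ≈ 1850.09.


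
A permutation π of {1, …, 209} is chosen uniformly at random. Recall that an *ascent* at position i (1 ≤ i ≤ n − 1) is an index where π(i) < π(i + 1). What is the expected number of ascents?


Write X = Σ X_I over i = 1, …, 208, with X_I the indicator of one ascent.
There are 208 indicators.
For each fixed i, the pair (π(i), π(i+1)) is a uniformly random ordered pair of distinct values from {1, …, 209}; by symmetry P[π(i) < π(i+1)] = 1/2.
By linearity: E[X] = 208 · (1/2) = (209 − 1) · (1/2) = 104 ≈ 104.000.

E[X] = 104 = 104.000.


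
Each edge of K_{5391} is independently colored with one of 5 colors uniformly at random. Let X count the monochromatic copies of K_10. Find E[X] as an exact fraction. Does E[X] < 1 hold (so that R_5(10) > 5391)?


E[X] = C(5391, 10) · 5^{1 − 45} = 5666344714787188828795213697883 · 5^{−44} = 5666344714787188828795213697883/5684341886080801486968994140625.
As a reduced fraction: E[X] = 5666344714787188828795213697883/5684341886080801486968994140625 ≈ 0.9968339.
Is E[X] < 1? YES.
Since E[X] < 1, there exists a 5-coloring of K_{5391} with no monochromatic K_10; hence R_5(10) > 5391.

E[X] = 5666344714787188828795213697883/5684341886080801486968994140625 ≈ 0.9968339; E[X] < 1, so R_5(10) > 5391.


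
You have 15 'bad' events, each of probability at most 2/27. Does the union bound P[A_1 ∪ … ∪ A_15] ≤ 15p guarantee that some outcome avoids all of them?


Union bound: P[∪_{i=1}^{15} A_i] ≤ Σ_i P[A_i] ≤ 15·p = 15·(2/27) = 10/9.
Numerically: 10/9 ≈ 1.1111.
Is 10/9 < 1? NO.
Since the bound 10/9 is ≥ 1, the union bound is uninformative here; it does NOT by itself certify existence.

15·p = 10/9 ≈ 1.1111; existence NOT certified by the union bound.


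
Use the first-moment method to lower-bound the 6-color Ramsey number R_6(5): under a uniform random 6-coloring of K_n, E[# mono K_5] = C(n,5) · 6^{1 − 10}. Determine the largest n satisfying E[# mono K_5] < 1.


We need C(n, 5) · 6^{1 − 10} < 1, i.e. C(n, 5) < 6^{10 − 1} = 10077696.
Check values of n near the boundary:
  n = 63: C(63, 5) = 7028847; 7028847 < 10077696? YES
  n = 64: C(64, 5) = 7624512; 7624512 < 10077696? YES
  n = 65: C(65, 5) = 8259888; 8259888 < 10077696? YES
  n = 66: C(66, 5) = 8936928; 8936928 < 10077696? YES
  n = 67: C(67, 5) = 9657648; 9657648 < 10077696? YES
  n = 68: C(68, 5) = 10424128; 10424128 < 10077696? NO
The largest n with C(n, 5) < 10077696 is n = 67 (where E[X] = 67067/69984 ≈ 0.958). Hence R_6(5) > 67, i.e. R_6(5) ≥ 68.

Largest n = 67; hence R_6(5) > 67.


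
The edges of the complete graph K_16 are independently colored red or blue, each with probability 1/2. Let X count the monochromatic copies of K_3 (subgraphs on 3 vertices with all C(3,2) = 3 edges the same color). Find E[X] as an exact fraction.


Let X = Σ_S X_S over the C(16, 3) = 560 subsets S of size 3, where X_S = 1 if the K_3 on S is monochromatic.
For a fixed S, the K_3 on S has C(3, 2) = 3 edges. P[all 3 edges red] = (1/2)^3, and likewise for blue, so P[monochromatic] = 2·(1/2)^3 = 2^{1 − 3} = 1/4.
By linearity: E[X] = C(16, 3) · 2^{1 − 3} = 560 · 1/4 = 140.
Numerically: E[X] ≈ 140.000000.

E[X] = C(16,3)·2^(1−C(3,2)) = 140 ≈ 140.000000.


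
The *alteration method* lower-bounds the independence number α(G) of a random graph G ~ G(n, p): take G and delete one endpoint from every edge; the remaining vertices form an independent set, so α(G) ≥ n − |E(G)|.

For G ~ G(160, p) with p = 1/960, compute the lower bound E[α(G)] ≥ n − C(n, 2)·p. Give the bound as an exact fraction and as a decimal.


E[|E(G)|] = C(160, 2)·p = 12720 · (1/960) = 53/4.
E[α(G)] ≥ n − E[|E(G)|] = 160 − 53/4 = 587/4.
Numerically: ≈ 146.75000.
(This is only a lower bound; the true E[α(G)] may be larger.)

E[α(G)] ≥ 587/4 ≈ 146.75000.


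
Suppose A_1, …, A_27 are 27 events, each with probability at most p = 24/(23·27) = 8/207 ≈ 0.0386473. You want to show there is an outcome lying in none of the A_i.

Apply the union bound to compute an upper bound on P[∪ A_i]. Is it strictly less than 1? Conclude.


Union bound: P[∪_{i=1}^{27} A_i] ≤ Σ_i P[A_i] ≤ 27·p = 27·(8/207) = 24/23.
Numerically: 24/23 ≈ 1.0434783.
Is 24/23 < 1? NO.
Since the bound 24/23 is ≥ 1, the union bound is uninformative here; it does NOT by itself certify existence.

27·p = 24/23 ≈ 1.0434783; existence NOT certified by the union bound.


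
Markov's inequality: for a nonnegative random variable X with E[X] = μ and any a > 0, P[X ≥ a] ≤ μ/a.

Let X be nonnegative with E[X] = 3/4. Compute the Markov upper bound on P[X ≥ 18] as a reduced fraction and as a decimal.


μ = E[X] = 3/4, a = 18.
Markov: P[X ≥ 18] ≤ μ/a = (3/4)/18 = 1/24.
Numerically: ≈ 0.041667.
(Since a = 18 > μ = 0.750000, the bound 1/24 is < 1 and informative.)

P[X ≥ 18] ≤ 1/24 ≈ 0.041667.


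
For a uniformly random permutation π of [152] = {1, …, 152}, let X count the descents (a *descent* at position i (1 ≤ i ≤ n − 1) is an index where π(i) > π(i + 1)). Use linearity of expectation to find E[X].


Write X = Σ X_I over i = 1, …, 151, with X_I the indicator of one descent.
There are 151 indicators.
For each fixed i, the pair (π(i), π(i+1)) is a uniformly random ordered pair of distinct values from {1, …, 152}; by symmetry P[π(i) > π(i+1)] = 1/2.
By linearity: E[X] = 151 · (1/2) = (152 − 1) · (1/2) = 151/2 ≈ 75.500000.

E[X] = 151/2 = 75.500000.


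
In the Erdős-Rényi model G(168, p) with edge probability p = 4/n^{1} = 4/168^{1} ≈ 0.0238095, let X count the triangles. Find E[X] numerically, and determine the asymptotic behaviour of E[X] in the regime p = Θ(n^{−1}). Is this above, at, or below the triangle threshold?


Number of potential triangles: C(168, 3) = 776216.
Each occurs with probability p³ ≈ (0.0238095)³ ≈ 1.34974625e-05.
By linearity: E[X] = C(168, 3)·p³ ≈ 776216 · 1.34974625e-05 ≈ 10.476946.
Here α = 1, so p = 4/n is exactly at the triangle threshold p ~ 1/n. Asymptotically E[X] → c³/6 = 4³/6 = 32/3 ≈ 10.666667, a bounded constant. In this regime the triangle count is asymptotically Poisson(c³/6).

E[X] ≈ 10.476946; in regime p = Θ(1/n^{1}) E[X] stays bounded (at the triangle threshold p ~ 1/n).


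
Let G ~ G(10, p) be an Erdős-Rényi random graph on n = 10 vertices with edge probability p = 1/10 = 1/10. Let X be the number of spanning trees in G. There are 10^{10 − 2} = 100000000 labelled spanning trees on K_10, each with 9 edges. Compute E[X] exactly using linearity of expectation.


K_10 has 10^{10 − 2} = 100000000 labelled spanning trees.
For each such spanning tree H, let X_H = 1 if all 9 edges of H are present in G. Then P[X_H = 1] = p^{9} = (1/10)^{9} = 1/1000000000.
By linearity of expectation: E[X] = Σ_H E[X_H] = 100000000 · p^{9} = 100000000 · 1/1000000000 = 1/10.
Numerically: E[X] ≈ 0.1.

E[X] = 100000000 · (1/10)^{9} = 1/10 ≈ 0.1.


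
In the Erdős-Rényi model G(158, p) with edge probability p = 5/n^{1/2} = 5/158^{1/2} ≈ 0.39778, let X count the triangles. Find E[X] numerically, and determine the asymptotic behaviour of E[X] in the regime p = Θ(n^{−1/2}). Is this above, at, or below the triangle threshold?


Number of potential triangles: C(158, 3) = 644956.
Each occurs with probability p³ ≈ (0.39778)³ ≈ 6.2939659e-02.
By linearity: E[X] = C(158, 3)·p³ ≈ 644956 · 6.2939659e-02 ≈ 40593.31043.
Since α = 1/2 < 1, p = c/n^{1/2} ≫ 1/n is above the triangle threshold p ~ 1/n. Asymptotically E[X] ~ (c³/6)·n^{3(1−α)} = (5³/6)·n^{1.5} → ∞; triangles are abundant w.h.p.

E[X] ≈ 40593.31043; in regime p = Θ(1/n^{1/2}) E[X] diverges (above the triangle threshold p ~ 1/n).


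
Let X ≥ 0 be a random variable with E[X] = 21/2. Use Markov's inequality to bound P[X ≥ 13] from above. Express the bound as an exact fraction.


μ = E[X] = 21/2, a = 13.
Markov: P[X ≥ 13] ≤ μ/a = (21/2)/13 = 21/26.
Numerically: ≈ 0.80769.
(Since a = 13 > μ = 10.50000, the bound 21/26 is < 1 and informative.)

P[X ≥ 13] ≤ 21/26 ≈ 0.80769.


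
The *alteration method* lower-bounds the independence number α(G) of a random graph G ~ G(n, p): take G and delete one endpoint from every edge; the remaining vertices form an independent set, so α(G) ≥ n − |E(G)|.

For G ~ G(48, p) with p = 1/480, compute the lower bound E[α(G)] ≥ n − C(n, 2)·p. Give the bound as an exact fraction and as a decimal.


E[|E(G)|] = C(48, 2)·p = 1128 · (1/480) = 47/20.
E[α(G)] ≥ n − E[|E(G)|] = 48 − 47/20 = 913/20.
Numerically: ≈ 45.6500.
(This is only a lower bound; the true E[α(G)] may be larger.)

E[α(G)] ≥ 913/20 ≈ 45.6500.


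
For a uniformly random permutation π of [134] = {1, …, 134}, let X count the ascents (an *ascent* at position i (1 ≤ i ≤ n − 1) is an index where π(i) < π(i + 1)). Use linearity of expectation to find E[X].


Write X = Σ X_I over i = 1, …, 133, with X_I the indicator of one ascent.
There are 133 indicators.
For each fixed i, the pair (π(i), π(i+1)) is a uniformly random ordered pair of distinct values from {1, …, 134}; by symmetry P[π(i) < π(i+1)] = 1/2.
By linearity: E[X] = 133 · (1/2) = (134 − 1) · (1/2) = 133/2 ≈ 66.500.

E[X] = 133/2 = 66.500.


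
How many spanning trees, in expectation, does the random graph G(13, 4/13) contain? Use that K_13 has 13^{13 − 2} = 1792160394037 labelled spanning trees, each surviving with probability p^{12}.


K_13 has 13^{13 − 2} = 1792160394037 labelled spanning trees.
For each such spanning tree H, let X_H = 1 if all 12 edges of H are present in G. Then P[X_H = 1] = p^{12} = (4/13)^{12} = 16777216/23298085122481.
By linearity: E[X] = Σ_H E[X_H] = 1792160394037 · p^{12} = 1792160394037 · 16777216/23298085122481 = 16777216/13.
Numerically: E[X] ≈ 1.29e+06.

E[X] = 1792160394037 · (4/13)^{12} = 16777216/13 ≈ 1.29e+06.


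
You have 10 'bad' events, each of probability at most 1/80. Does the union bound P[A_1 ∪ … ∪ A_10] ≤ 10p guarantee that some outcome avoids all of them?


Union bound: P[∪_{i=1}^{10} A_i] ≤ Σ_i P[A_i] ≤ 10·p = 10·(1/80) = 1/8.
Numerically: 1/8 ≈ 0.12500.
Is 1/8 < 1? YES.
Since P[∪ A_i] ≤ 1/8 < 1, the complement has P[∩ A_i^c] ≥ 1 − 1/8 = 7/8 > 0, so some outcome avoids every A_i.

10·p = 1/8 ≈ 0.12500; existence CERTIFIED by the union bound.


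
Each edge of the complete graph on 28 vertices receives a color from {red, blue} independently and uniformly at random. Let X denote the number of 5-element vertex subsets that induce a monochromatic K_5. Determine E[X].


Let X = Σ_S X_S over the C(28, 5) = 98280 subsets S of size 5, where X_S = 1 if the K_5 on S is monochromatic.
For a fixed S, the K_5 on S has C(5, 2) = 10 edges. P[all 10 edges red] = (1/2)^10, and likewise for blue, so P[monochromatic] = 2·(1/2)^10 = 2^{1 − 10} = 1/512.
By linearity: E[X] = C(28, 5) · 2^{1 − 10} = 98280 · 1/512 = 12285/64.
Numerically: E[X] ≈ 191.953125.

E[X] = C(28,5)·2^(1−C(5,2)) = 12285/64 ≈ 191.953125.


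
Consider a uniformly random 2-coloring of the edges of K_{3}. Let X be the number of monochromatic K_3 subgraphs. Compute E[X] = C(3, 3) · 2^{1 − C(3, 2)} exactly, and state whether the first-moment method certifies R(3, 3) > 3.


E[X] = C(3, 3) · 2^{1 − 3} = 1 · 2^{−2} = 1/4.
As a reduced fraction: E[X] = 1/4 ≈ 0.2500.
Is E[X] < 1? YES.
Since E[X] < 1, there exists a 2-coloring of K_{3} with no monochromatic K_3; hence R(3, 3) > 3.

E[X] = 1/4 ≈ 0.2500; E[X] < 1, so R(3, 3) > 3.


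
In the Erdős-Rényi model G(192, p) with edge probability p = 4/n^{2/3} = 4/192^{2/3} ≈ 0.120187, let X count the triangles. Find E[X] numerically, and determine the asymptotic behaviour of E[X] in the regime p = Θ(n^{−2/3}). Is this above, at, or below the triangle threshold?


Number of potential triangles: C(192, 3) = 1161280.
Each occurs with probability p³ ≈ (0.120187)³ ≈ 1.73611111e-03.
By linearity: E[X] = C(192, 3)·p³ ≈ 1161280 · 1.73611111e-03 ≈ 2016.111111.
Since α = 2/3 < 1, p = c/n^{2/3} ≫ 1/n is above the triangle threshold p ~ 1/n. Asymptotically E[X] ~ (c³/6)·n^{3(1−α)} = (4³/6)·n^{1} → ∞; triangles are abundant w.h.p.

E[X] ≈ 2016.111111; in regime p = Θ(1/n^{2/3}) E[X] diverges (above the triangle threshold p ~ 1/n).


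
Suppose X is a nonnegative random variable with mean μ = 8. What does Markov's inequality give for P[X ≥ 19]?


μ = E[X] = 8, a = 19.
Markov: P[X ≥ 19] ≤ μ/a = (8)/19 = 8/19.
Numerically: ≈ 0.4211.
(Since a = 19 > μ = 8.0000, the bound 8/19 is < 1 and informative.)

P[X ≥ 19] ≤ 8/19 ≈ 0.4211.


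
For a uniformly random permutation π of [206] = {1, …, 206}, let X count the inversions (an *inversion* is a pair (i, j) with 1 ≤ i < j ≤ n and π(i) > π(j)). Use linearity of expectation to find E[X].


Write X = Σ X_I over the C(206, 2) = 21115 pairs i < j, with X_I the indicator of one inversion.
There are 21115 indicators.
For each fixed pair i < j, the values π(i) and π(j) are two distinct elements of {1, …, 206} in uniformly random order; by symmetry P[π(i) > π(j)] = 1/2.
By linearity: E[X] = 21115 · (1/2) = C(206, 2) · (1/2) = 21115/2 = 21115/2 ≈ 10557.500000.

E[X] = 21115/2 = 10557.500000.


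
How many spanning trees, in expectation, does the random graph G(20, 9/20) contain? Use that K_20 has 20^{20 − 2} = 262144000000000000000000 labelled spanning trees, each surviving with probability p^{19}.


K_20 has 20^{20 − 2} = 262144000000000000000000 labelled spanning trees.
For each such spanning tree H, let X_H = 1 if all 19 edges of H are present in G. Then P[X_H = 1] = p^{19} = (9/20)^{19} = 1350851717672992089/5242880000000000000000000.
By linearity of expectation: E[X] = Σ_H E[X_H] = 262144000000000000000000 · p^{19} = 262144000000000000000000 · 1350851717672992089/5242880000000000000000000 = 1350851717672992089/20.
Numerically: E[X] ≈ 6.75426e+16.

E[X] = 262144000000000000000000 · (9/20)^{19} = 1350851717672992089/20 ≈ 6.75426e+16.


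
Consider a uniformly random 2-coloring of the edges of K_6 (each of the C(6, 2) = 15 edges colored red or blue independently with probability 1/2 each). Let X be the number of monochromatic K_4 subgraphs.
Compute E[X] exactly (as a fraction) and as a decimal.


Let X = Σ_S X_S over the C(6, 4) = 15 subsets S of size 4, where X_S = 1 if the K_4 on S is monochromatic.
For a fixed S, the K_4 on S has C(4, 2) = 6 edges. P[all 6 edges red] = (1/2)^6, and likewise for blue, so P[monochromatic] = 2·(1/2)^6 = 2^{1 − 6} = 1/32.
Summing: E[X] = C(6, 4) · 2^{1 − 6} = 15 · 1/32 = 15/32.
Numerically: E[X] ≈ 0.469.

E[X] = C(6,4)·2^(1−C(4,2)) = 15/32 ≈ 0.469.


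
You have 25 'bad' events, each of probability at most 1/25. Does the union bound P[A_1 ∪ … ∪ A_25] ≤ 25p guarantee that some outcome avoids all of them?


Union bound: P[∪_{i=1}^{25} A_i] ≤ Σ_i P[A_i] ≤ 25·p = 25·(1/25) = 1.
Numerically: 1 ≈ 1.00000.
Is 1 < 1? NO.
Since the bound 1 is ≥ 1, the union bound is uninformative here; it does NOT by itself certify existence.

25·p = 1 ≈ 1.00000; existence NOT certified by the union bound.


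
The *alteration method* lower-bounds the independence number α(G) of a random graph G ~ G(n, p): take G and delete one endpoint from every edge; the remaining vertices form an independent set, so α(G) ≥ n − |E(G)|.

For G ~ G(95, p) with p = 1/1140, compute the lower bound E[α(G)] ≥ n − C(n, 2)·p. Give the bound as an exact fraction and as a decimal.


E[|E(G)|] = C(95, 2)·p = 4465 · (1/1140) = 47/12.
E[α(G)] ≥ n − E[|E(G)|] = 95 − 47/12 = 1093/12.
Numerically: ≈ 91.0833.
(This is only a lower bound; the true E[α(G)] may be larger.)

E[α(G)] ≥ 1093/12 ≈ 91.0833.


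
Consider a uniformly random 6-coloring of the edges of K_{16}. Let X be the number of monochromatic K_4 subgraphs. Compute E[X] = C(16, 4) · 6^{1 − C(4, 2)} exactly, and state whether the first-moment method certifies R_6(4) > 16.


E[X] = C(16, 4) · 6^{1 − 6} = 1820 · 6^{−5} = 1820/7776.
As a reduced fraction: E[X] = 455/1944 ≈ 0.2340535.
Is E[X] < 1? YES.
Since E[X] < 1, there exists a 6-coloring of K_{16} with no monochromatic K_4; hence R_6(4) > 16.

E[X] = 455/1944 ≈ 0.2340535; E[X] < 1, so R_6(4) > 16.


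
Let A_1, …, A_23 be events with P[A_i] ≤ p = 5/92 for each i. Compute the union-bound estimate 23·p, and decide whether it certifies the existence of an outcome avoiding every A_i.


Union bound: P[∪_{i=1}^{23} A_i] ≤ Σ_i P[A_i] ≤ 23·p = 23·(5/92) = 5/4.
Numerically: 5/4 ≈ 1.250.
Is 5/4 < 1? NO.
Since the bound 5/4 is ≥ 1, the union bound is uninformative here; it does NOT by itself certify existence.

23·p = 5/4 ≈ 1.250; existence NOT certified by the union bound.


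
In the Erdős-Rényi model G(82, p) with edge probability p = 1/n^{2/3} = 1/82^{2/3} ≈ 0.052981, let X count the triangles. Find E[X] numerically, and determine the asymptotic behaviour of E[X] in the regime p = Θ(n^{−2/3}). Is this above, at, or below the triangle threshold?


Number of potential triangles: C(82, 3) = 88560.
Each occurs with probability p³ ≈ (0.052981)³ ≈ 1.4872100e-04.
By linearity: E[X] = C(82, 3)·p³ ≈ 88560 · 1.4872100e-04 ≈ 13.17073.
Since α = 2/3 < 1, p = c/n^{2/3} ≫ 1/n is above the triangle threshold p ~ 1/n. Asymptotically E[X] ~ (c³/6)·n^{3(1−α)} = (1³/6)·n^{1} → ∞; triangles are abundant w.h.p.

E[X] ≈ 13.17073; in regime p = Θ(1/n^{2/3}) E[X] diverges (above the triangle threshold p ~ 1/n).


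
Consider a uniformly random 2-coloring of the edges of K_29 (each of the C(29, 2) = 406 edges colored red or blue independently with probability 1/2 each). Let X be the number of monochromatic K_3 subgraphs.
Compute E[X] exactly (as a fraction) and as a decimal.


Let X = Σ_S X_S over the C(29, 3) = 3654 subsets S of size 3, where X_S = 1 if the K_3 on S is monochromatic.
For a fixed S, the K_3 on S has C(3, 2) = 3 edges. P[all 3 edges red] = (1/2)^3, and likewise for blue, so P[monochromatic] = 2·(1/2)^3 = 2^{1 − 3} = 1/4.
By linearity of expectation: E[X] = C(29, 3) · 2^{1 − 3} = 3654 · 1/4 = 1827/2.
Numerically: E[X] ≈ 913.500.

E[X] = C(29,3)·2^(1−C(3,2)) = 1827/2 ≈ 913.500.


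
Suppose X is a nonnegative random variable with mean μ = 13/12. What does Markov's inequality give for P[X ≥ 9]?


μ = E[X] = 13/12, a = 9.
Markov: P[X ≥ 9] ≤ μ/a = (13/12)/9 = 13/108.
Numerically: ≈ 0.120370.
(Since a = 9 > μ = 1.083333, the bound 13/108 is < 1 and informative.)

P[X ≥ 9] ≤ 13/108 ≈ 0.120370.


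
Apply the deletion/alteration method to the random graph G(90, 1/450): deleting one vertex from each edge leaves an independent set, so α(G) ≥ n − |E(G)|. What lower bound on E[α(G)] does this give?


E[|E(G)|] = C(90, 2)·p = 4005 · (1/450) = 89/10.
E[α(G)] ≥ n − E[|E(G)|] = 90 − 89/10 = 811/10.
Numerically: ≈ 81.10000.
(This is only a lower bound; the true E[α(G)] may be larger.)

E[α(G)] ≥ 811/10 ≈ 81.10000.


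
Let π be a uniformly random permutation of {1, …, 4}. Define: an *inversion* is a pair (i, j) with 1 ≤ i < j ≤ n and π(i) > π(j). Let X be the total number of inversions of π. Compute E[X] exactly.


Write X = Σ X_I over the C(4, 2) = 6 pairs i < j, with X_I the indicator of one inversion.
There are 6 indicators.
For each fixed pair i < j, the values π(i) and π(j) are two distinct elements of {1, …, 4} in uniformly random order; by symmetry P[π(i) > π(j)] = 1/2.
By linearity: E[X] = 6 · (1/2) = C(4, 2) · (1/2) = 6/2 = 3 ≈ 3.00000.

E[X] = 3 = 3.00000.


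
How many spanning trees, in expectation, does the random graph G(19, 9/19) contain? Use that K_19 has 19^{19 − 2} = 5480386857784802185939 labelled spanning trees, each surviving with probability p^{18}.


K_19 has 19^{19 − 2} = 5480386857784802185939 labelled spanning trees.
For each such spanning tree H, let X_H = 1 if all 18 edges of H are present in G. Then P[X_H = 1] = p^{18} = (9/19)^{18} = 150094635296999121/104127350297911241532841.
Summing the indicators: E[X] = Σ_H E[X_H] = 5480386857784802185939 · p^{18} = 5480386857784802185939 · 150094635296999121/104127350297911241532841 = 150094635296999121/19.
Numerically: E[X] ≈ 7.9e+15.

E[X] = 5480386857784802185939 · (9/19)^{18} = 150094635296999121/19 ≈ 7.9e+15.


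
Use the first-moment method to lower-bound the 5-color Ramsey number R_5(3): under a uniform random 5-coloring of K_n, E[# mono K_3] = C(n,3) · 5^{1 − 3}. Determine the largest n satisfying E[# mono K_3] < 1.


We need C(n, 3) · 5^{1 − 3} < 1, i.e. C(n, 3) < 5^{3 − 1} = 25.
Check values of n near the boundary:
  n = 4: C(4, 3) = 4; 4 < 25? YES
  n = 5: C(5, 3) = 10; 10 < 25? YES
  n = 6: C(6, 3) = 20; 20 < 25? YES
  n = 7: C(7, 3) = 35; 35 < 25? NO
  n = 8: C(8, 3) = 56; 56 < 25? NO
  n = 9: C(9, 3) = 84; 84 < 25? NO
The largest n with C(n, 3) < 25 is n = 6 (where E[X] = 4/5 ≈ 0.800). Hence R_5(3) > 6, i.e. R_5(3) ≥ 7.

Largest n = 6; hence R_5(3) > 6.


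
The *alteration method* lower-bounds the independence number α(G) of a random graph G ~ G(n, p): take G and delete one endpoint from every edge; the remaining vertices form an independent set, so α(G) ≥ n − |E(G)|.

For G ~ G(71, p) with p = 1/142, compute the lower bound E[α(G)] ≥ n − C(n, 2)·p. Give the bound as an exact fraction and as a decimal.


E[|E(G)|] = C(71, 2)·p = 2485 · (1/142) = 35/2.
E[α(G)] ≥ n − E[|E(G)|] = 71 − 35/2 = 107/2.
Numerically: ≈ 53.5000.
(This is only a lower bound; the true E[α(G)] may be larger.)

E[α(G)] ≥ 107/2 ≈ 53.5000.


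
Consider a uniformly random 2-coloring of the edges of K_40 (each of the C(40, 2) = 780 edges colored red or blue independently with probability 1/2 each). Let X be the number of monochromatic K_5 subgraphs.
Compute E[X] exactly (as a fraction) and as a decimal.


Let X = Σ_S X_S over the C(40, 5) = 658008 subsets S of size 5, where X_S = 1 if the K_5 on S is monochromatic.
For a fixed S, the K_5 on S has C(5, 2) = 10 edges. P[all 10 edges red] = (1/2)^10, and likewise for blue, so P[monochromatic] = 2·(1/2)^10 = 2^{1 − 10} = 1/512.
Summing: E[X] = C(40, 5) · 2^{1 − 10} = 658008 · 1/512 = 82251/64.
Numerically: E[X] ≈ 1285.17188.

E[X] = C(40,5)·2^(1−C(5,2)) = 82251/64 ≈ 1285.17188.


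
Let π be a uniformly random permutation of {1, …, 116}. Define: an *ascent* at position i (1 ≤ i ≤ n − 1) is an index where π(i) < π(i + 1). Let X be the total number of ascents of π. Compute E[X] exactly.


Write X = Σ X_I over i = 1, …, 115, with X_I the indicator of one ascent.
There are 115 indicators.
For each fixed i, the pair (π(i), π(i+1)) is a uniformly random ordered pair of distinct values from {1, …, 116}; by symmetry P[π(i) < π(i+1)] = 1/2.
By linearity: E[X] = 115 · (1/2) = (116 − 1) · (1/2) = 115/2 ≈ 57.5000.

E[X] = 115/2 = 57.5000.


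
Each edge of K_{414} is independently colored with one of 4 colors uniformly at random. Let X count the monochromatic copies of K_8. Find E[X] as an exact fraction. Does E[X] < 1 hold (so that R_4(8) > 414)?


E[X] = C(414, 8) · 4^{1 − 28} = 19995425223496173 · 4^{−27} = 19995425223496173/18014398509481984.
As a reduced fraction: E[X] = 19995425223496173/18014398509481984 ≈ 1.1099691.
Is E[X] < 1? NO.
Since E[X] ≥ 1, the first-moment bound is inconclusive at n = 414; it does NOT by itself certify R_4(8) > 414.

E[X] = 19995425223496173/18014398509481984 ≈ 1.1099691; E[X] ≥ 1; first-moment method inconclusive here.


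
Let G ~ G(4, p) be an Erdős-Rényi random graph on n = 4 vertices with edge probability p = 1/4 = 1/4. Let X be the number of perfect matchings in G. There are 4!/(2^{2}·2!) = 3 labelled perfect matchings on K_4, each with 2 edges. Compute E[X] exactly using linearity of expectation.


K_4 has 4!/(2^{2}·2!) = 3 labelled perfect matchings.
For each such perfect matching H, let X_H = 1 if all 2 edges of H are present in G. Then P[X_H = 1] = p^{2} = (1/4)^{2} = 1/16.
By linearity: E[X] = Σ_H E[X_H] = 3 · p^{2} = 3 · 1/16 = 3/16.
Numerically: E[X] ≈ 0.1875.

E[X] = 3 · (1/4)^{2} = 3/16 ≈ 0.1875.


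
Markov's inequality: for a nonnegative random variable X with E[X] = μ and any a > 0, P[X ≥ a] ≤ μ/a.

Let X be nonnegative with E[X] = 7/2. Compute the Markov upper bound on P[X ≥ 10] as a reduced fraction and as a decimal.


μ = E[X] = 7/2, a = 10.
Markov: P[X ≥ 10] ≤ μ/a = (7/2)/10 = 7/20.
Numerically: ≈ 0.350000.
(Since a = 10 > μ = 3.500000, the bound 7/20 is < 1 and informative.)

P[X ≥ 10] ≤ 7/20 ≈ 0.350000.


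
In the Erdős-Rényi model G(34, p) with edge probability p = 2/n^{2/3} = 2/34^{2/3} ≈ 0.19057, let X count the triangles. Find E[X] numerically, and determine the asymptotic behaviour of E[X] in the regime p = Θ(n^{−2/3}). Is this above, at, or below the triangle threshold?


Number of potential triangles: C(34, 3) = 5984.
Each occurs with probability p³ ≈ (0.19057)³ ≈ 6.9204152e-03.
By linearity: E[X] = C(34, 3)·p³ ≈ 5984 · 6.9204152e-03 ≈ 41.41176.
Since α = 2/3 < 1, p = c/n^{2/3} ≫ 1/n is above the triangle threshold p ~ 1/n. Asymptotically E[X] ~ (c³/6)·n^{3(1−α)} = (2³/6)·n^{1} → ∞; triangles are abundant w.h.p.

E[X] ≈ 41.41176; in regime p = Θ(1/n^{2/3}) E[X] diverges (above the triangle threshold p ~ 1/n).


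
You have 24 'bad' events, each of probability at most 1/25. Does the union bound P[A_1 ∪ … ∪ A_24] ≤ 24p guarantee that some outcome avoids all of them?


Union bound: P[∪_{i=1}^{24} A_i] ≤ Σ_i P[A_i] ≤ 24·p = 24·(1/25) = 24/25.
Numerically: 24/25 ≈ 0.960000.
Is 24/25 < 1? YES.
Since P[∪ A_i] ≤ 24/25 < 1, the complement has P[∩ A_i^c] ≥ 1 − 24/25 = 1/25 > 0, so some outcome avoids every A_i.

24·p = 24/25 ≈ 0.960000; existence CERTIFIED by the union bound.


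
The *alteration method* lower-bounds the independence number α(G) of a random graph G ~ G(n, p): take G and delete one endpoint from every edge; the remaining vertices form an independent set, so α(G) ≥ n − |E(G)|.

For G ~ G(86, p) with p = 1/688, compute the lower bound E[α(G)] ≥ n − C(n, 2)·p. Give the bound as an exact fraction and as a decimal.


E[|E(G)|] = C(86, 2)·p = 3655 · (1/688) = 85/16.
E[α(G)] ≥ n − E[|E(G)|] = 86 − 85/16 = 1291/16.
Numerically: ≈ 80.687500.
(This is only a lower bound; the true E[α(G)] may be larger.)

E[α(G)] ≥ 1291/16 ≈ 80.687500.


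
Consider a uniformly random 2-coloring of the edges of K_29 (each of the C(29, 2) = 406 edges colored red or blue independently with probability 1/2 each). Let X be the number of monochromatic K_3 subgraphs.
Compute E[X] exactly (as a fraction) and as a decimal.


Let X = Σ_S X_S over the C(29, 3) = 3654 subsets S of size 3, where X_S = 1 if the K_3 on S is monochromatic.
For a fixed S, the K_3 on S has C(3, 2) = 3 edges. P[all 3 edges red] = (1/2)^3, and likewise for blue, so P[monochromatic] = 2·(1/2)^3 = 2^{1 − 3} = 1/4.
By linearity of expectation: E[X] = C(29, 3) · 2^{1 − 3} = 3654 · 1/4 = 1827/2.
Numerically: E[X] ≈ 913.50000.

E[X] = C(29,3)·2^(1−C(3,2)) = 1827/2 ≈ 913.50000.


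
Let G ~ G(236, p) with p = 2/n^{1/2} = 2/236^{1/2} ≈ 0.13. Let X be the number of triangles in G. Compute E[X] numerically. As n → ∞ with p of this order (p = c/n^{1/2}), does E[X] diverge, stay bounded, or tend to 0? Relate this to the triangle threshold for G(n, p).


Number of potential triangles: C(236, 3) = 2162940.
Each occurs with probability p³ ≈ (0.13)³ ≈ 2.20659e-03.
By linearity: E[X] = C(236, 3)·p³ ≈ 2162940 · 2.20659e-03 ≈ 4772.725.
Since α = 1/2 < 1, p = c/n^{1/2} ≫ 1/n is above the triangle threshold p ~ 1/n. Asymptotically E[X] ~ (c³/6)·n^{3(1−α)} = (2³/6)·n^{1.5} → ∞; triangles are abundant w.h.p.

E[X] ≈ 4772.725; in regime p = Θ(1/n^{1/2}) E[X] diverges (above the triangle threshold p ~ 1/n).


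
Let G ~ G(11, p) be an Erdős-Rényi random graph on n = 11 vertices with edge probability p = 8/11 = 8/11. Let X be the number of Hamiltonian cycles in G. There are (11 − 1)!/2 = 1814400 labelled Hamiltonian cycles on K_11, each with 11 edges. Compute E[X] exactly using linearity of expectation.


K_11 has (11 − 1)!/2 = 1814400 labelled Hamiltonian cycles.
For each such Hamiltonian cycle H, let X_H = 1 if all 11 edges of H are present in G. Then P[X_H = 1] = p^{11} = (8/11)^{11} = 8589934592/285311670611.
Summing the indicators: E[X] = Σ_H E[X_H] = 1814400 · p^{11} = 1814400 · 8589934592/285311670611 = 15585577323724800/285311670611.
Numerically: E[X] ≈ 5.46e+04.

E[X] = 1814400 · (8/11)^{11} = 15585577323724800/285311670611 ≈ 5.46e+04.


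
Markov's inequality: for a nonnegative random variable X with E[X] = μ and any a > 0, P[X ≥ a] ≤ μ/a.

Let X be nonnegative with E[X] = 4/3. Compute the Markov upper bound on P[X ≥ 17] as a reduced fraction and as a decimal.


μ = E[X] = 4/3, a = 17.
Markov: P[X ≥ 17] ≤ μ/a = (4/3)/17 = 4/51.
Numerically: ≈ 0.078431.
(Since a = 17 > μ = 1.333333, the bound 4/51 is < 1 and informative.)

P[X ≥ 17] ≤ 4/51 ≈ 0.078431.


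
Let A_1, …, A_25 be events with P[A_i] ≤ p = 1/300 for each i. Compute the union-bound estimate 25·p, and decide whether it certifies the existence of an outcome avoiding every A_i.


Union bound: P[∪_{i=1}^{25} A_i] ≤ Σ_i P[A_i] ≤ 25·p = 25·(1/300) = 1/12.
Numerically: 1/12 ≈ 0.083333.
Is 1/12 < 1? YES.
Since P[∪ A_i] ≤ 1/12 < 1, the complement has P[∩ A_i^c] ≥ 1 − 1/12 = 11/12 > 0, so some outcome avoids every A_i.

25·p = 1/12 ≈ 0.083333; existence CERTIFIED by the union bound.


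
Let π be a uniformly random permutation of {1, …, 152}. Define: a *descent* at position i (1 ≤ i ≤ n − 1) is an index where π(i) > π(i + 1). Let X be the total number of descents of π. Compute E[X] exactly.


Write X = Σ X_I over i = 1, …, 151, with X_I the indicator of one descent.
There are 151 indicators.
For each fixed i, the pair (π(i), π(i+1)) is a uniformly random ordered pair of distinct values from {1, …, 152}; by symmetry P[π(i) > π(i+1)] = 1/2.
By linearity: E[X] = 151 · (1/2) = (152 − 1) · (1/2) = 151/2 ≈ 75.50000.

E[X] = 151/2 = 75.50000.


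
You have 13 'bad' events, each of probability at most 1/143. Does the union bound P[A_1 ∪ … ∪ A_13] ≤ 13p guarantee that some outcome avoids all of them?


Union bound: P[∪_{i=1}^{13} A_i] ≤ Σ_i P[A_i] ≤ 13·p = 13·(1/143) = 1/11.
Numerically: 1/11 ≈ 0.09091.
Is 1/11 < 1? YES.
Since P[∪ A_i] ≤ 1/11 < 1, the complement has P[∩ A_i^c] ≥ 1 − 1/11 = 10/11 > 0, so some outcome avoids every A_i.

13·p = 1/11 ≈ 0.09091; existence CERTIFIED by the union bound.
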